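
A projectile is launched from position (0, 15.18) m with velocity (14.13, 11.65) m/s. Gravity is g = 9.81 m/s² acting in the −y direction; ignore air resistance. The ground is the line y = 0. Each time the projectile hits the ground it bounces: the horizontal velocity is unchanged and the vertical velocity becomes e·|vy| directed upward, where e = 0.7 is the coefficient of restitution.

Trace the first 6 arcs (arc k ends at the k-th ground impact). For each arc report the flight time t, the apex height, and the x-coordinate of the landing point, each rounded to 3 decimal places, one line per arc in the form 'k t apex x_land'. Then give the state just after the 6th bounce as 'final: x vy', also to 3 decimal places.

Arc 1: start y=15.180, vy=11.650 → t=3.310, apex=22.098, x_land=46.772, impact vy=-20.822
  bounce: vy ← 0.7·20.822 = 14.575
Arc 2: start y=0.000, vy=14.575 → t=2.972, apex=10.828, x_land=88.759, impact vy=-14.575
  bounce: vy ← 0.7·14.575 = 10.203
Arc 3: start y=0.000, vy=10.203 → t=2.080, apex=5.306, x_land=118.151, impact vy=-10.203
  bounce: vy ← 0.7·10.203 = 7.142
Arc 4: start y=0.000, vy=7.142 → t=1.456, apex=2.600, x_land=138.725, impact vy=-7.142
  bounce: vy ← 0.7·7.142 = 4.999
Arc 5: start y=0.000, vy=4.999 → t=1.019, apex=1.274, x_land=153.127, impact vy=-4.999
  bounce: vy ← 0.7·4.999 = 3.500
Arc 6: start y=0.000, vy=3.500 → t=0.713, apex=0.624, x_land=163.208, impact vy=-3.500
  bounce: vy ← 0.7·3.500 = 2.450

1 3.310 22.098 46.772
2 2.972 10.828 88.759
3 2.080 5.306 118.151
4 1.456 2.600 138.725
5 1.019 1.274 153.127
6 0.713 0.624 163.208
final: 163.208 2.450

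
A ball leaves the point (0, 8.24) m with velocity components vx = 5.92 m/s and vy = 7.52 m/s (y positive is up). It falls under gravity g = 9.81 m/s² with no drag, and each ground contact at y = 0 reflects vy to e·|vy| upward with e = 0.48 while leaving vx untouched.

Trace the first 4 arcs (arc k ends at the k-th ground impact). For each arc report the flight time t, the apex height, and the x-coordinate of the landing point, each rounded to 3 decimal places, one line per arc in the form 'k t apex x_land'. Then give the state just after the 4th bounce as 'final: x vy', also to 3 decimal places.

1 2.272 11.122 13.453
2 1.446 2.563 22.011
3 0.694 0.590 26.118
4 0.333 0.136 28.090
final: 28.090 0.784

Arc 1: start y=8.240, vy=7.520 → t=2.272, apex=11.122, x_land=13.453, impact vy=-14.772
  bounce: vy ← 0.48·14.772 = 7.091
Arc 2: start y=0.000, vy=7.091 → t=1.446, apex=2.563, x_land=22.011, impact vy=-7.091
  bounce: vy ← 0.48·7.091 = 3.404
Arc 3: start y=0.000, vy=3.404 → t=0.694, apex=0.590, x_land=26.118, impact vy=-3.404
  bounce: vy ← 0.48·3.404 = 1.634
Arc 4: start y=0.000, vy=1.634 → t=0.333, apex=0.136, x_land=28.090, impact vy=-1.634
  bounce: vy ← 0.48·1.634 = 0.784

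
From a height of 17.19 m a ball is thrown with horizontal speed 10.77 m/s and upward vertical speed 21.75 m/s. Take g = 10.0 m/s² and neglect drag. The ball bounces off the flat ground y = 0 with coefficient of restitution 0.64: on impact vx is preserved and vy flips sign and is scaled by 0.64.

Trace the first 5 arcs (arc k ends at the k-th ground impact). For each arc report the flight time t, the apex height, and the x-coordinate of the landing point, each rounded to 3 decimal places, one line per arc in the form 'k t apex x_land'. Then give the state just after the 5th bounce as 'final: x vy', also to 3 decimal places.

1 5.033 40.843 54.206
2 3.658 16.729 93.607
3 2.341 6.852 118.823
4 1.498 2.807 134.961
5 0.959 1.150 145.290
final: 145.290 3.069

Arc 1: start y=17.190, vy=21.750 → t=5.033, apex=40.843, x_land=54.206, impact vy=-28.581
  bounce: vy ← 0.64·28.581 = 18.292
Arc 2: start y=0.000, vy=18.292 → t=3.658, apex=16.729, x_land=93.607, impact vy=-18.292
  bounce: vy ← 0.64·18.292 = 11.707
Arc 3: start y=0.000, vy=11.707 → t=2.341, apex=6.852, x_land=118.823, impact vy=-11.707
  bounce: vy ← 0.64·11.707 = 7.492
Arc 4: start y=0.000, vy=7.492 → t=1.498, apex=2.807, x_land=134.961, impact vy=-7.492
  bounce: vy ← 0.64·7.492 = 4.795
Arc 5: start y=0.000, vy=4.795 → t=0.959, apex=1.150, x_land=145.290, impact vy=-4.795
  bounce: vy ← 0.64·4.795 = 3.069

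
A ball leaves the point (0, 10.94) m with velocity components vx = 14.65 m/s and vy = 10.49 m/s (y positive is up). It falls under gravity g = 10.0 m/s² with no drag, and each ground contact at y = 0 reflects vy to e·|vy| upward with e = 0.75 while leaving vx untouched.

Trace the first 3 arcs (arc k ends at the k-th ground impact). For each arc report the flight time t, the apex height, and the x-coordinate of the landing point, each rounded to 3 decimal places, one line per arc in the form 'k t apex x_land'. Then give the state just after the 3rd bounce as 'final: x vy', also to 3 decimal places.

Arc 1: start y=10.940, vy=10.490 → t=2.862, apex=16.442, x_land=41.934, impact vy=-18.134
  bounce: vy ← 0.75·18.134 = 13.600
Arc 2: start y=0.000, vy=13.600 → t=2.720, apex=9.249, x_land=81.783, impact vy=-13.600
  bounce: vy ← 0.75·13.600 = 10.200
Arc 3: start y=0.000, vy=10.200 → t=2.040, apex=5.202, x_land=111.670, impact vy=-10.200
  bounce: vy ← 0.75·10.200 = 7.650

1 2.862 16.442 41.934
2 2.720 9.249 81.783
3 2.040 5.202 111.670
final: 111.670 7.650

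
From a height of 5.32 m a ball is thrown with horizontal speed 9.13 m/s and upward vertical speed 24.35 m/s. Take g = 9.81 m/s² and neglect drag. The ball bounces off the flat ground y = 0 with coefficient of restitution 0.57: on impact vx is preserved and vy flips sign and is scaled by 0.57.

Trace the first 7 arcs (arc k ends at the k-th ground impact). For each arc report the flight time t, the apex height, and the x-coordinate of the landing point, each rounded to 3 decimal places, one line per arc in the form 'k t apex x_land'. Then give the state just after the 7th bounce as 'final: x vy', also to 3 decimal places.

1 5.174 35.540 47.238
2 3.069 11.547 75.255
3 1.749 3.752 91.224
4 0.997 1.219 100.327
5 0.568 0.396 105.515
6 0.324 0.129 108.473
7 0.185 0.042 110.159
final: 110.159 0.516

Arc 1: start y=5.320, vy=24.350 → t=5.174, apex=35.540, x_land=47.238, impact vy=-26.406
  bounce: vy ← 0.57·26.406 = 15.052
Arc 2: start y=0.000, vy=15.052 → t=3.069, apex=11.547, x_land=75.255, impact vy=-15.052
  bounce: vy ← 0.57·15.052 = 8.579
Arc 3: start y=0.000, vy=8.579 → t=1.749, apex=3.752, x_land=91.224, impact vy=-8.579
  bounce: vy ← 0.57·8.579 = 4.890
Arc 4: start y=0.000, vy=4.890 → t=0.997, apex=1.219, x_land=100.327, impact vy=-4.890
  bounce: vy ← 0.57·4.890 = 2.787
Arc 5: start y=0.000, vy=2.787 → t=0.568, apex=0.396, x_land=105.515, impact vy=-2.787
  bounce: vy ← 0.57·2.787 = 1.589
Arc 6: start y=0.000, vy=1.589 → t=0.324, apex=0.129, x_land=108.473, impact vy=-1.589
  bounce: vy ← 0.57·1.589 = 0.906
Arc 7: start y=0.000, vy=0.906 → t=0.185, apex=0.042, x_land=110.159, impact vy=-0.906
  bounce: vy ← 0.57·0.906 = 0.516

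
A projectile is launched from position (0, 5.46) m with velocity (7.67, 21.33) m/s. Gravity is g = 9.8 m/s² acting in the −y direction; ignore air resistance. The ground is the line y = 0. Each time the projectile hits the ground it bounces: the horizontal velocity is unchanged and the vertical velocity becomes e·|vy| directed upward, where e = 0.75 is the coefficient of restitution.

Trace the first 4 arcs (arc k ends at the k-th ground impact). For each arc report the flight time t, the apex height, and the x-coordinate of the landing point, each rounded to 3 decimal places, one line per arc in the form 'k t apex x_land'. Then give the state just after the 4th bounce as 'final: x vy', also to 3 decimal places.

Arc 1: start y=5.460, vy=21.330 → t=4.596, apex=28.673, x_land=35.248, impact vy=-23.706
  bounce: vy ← 0.75·23.706 = 17.780
Arc 2: start y=0.000, vy=17.780 → t=3.629, apex=16.128, x_land=63.078, impact vy=-17.780
  bounce: vy ← 0.75·17.780 = 13.335
Arc 3: start y=0.000, vy=13.335 → t=2.721, apex=9.072, x_land=83.951, impact vy=-13.335
  bounce: vy ← 0.75·13.335 = 10.001
Arc 4: start y=0.000, vy=10.001 → t=2.041, apex=5.103, x_land=99.606, impact vy=-10.001
  bounce: vy ← 0.75·10.001 = 7.501

1 4.596 28.673 35.248
2 3.629 16.128 63.078
3 2.721 9.072 83.951
4 2.041 5.103 99.606
final: 99.606 7.501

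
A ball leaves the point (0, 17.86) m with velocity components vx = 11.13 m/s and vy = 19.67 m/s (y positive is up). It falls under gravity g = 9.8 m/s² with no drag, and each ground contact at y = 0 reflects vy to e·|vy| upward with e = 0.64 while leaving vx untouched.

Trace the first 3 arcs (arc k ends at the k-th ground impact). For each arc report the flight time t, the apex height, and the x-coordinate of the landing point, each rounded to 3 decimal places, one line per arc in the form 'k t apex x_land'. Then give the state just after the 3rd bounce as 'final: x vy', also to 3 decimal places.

Arc 1: start y=17.860, vy=19.670 → t=4.777, apex=37.600, x_land=53.171, impact vy=-27.147
  bounce: vy ← 0.64·27.147 = 17.374
Arc 2: start y=0.000, vy=17.374 → t=3.546, apex=15.401, x_land=92.635, impact vy=-17.374
  bounce: vy ← 0.64·17.374 = 11.119
Arc 3: start y=0.000, vy=11.119 → t=2.269, apex=6.308, x_land=117.892, impact vy=-11.119
  bounce: vy ← 0.64·11.119 = 7.116

1 4.777 37.600 53.171
2 3.546 15.401 92.635
3 2.269 6.308 117.892
final: 117.892 7.116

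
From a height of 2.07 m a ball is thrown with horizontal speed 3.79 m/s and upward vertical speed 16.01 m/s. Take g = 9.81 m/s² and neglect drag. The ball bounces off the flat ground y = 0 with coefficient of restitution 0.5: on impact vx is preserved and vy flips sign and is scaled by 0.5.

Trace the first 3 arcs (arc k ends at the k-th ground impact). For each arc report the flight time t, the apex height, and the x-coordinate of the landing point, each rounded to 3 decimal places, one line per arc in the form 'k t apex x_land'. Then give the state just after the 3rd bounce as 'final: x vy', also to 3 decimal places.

Arc 1: start y=2.070, vy=16.010 → t=3.389, apex=15.134, x_land=12.843, impact vy=-17.232
  bounce: vy ← 0.5·17.232 = 8.616
Arc 2: start y=0.000, vy=8.616 → t=1.757, apex=3.784, x_land=19.500, impact vy=-8.616
  bounce: vy ← 0.5·8.616 = 4.308
Arc 3: start y=0.000, vy=4.308 → t=0.878, apex=0.946, x_land=22.829, impact vy=-4.308
  bounce: vy ← 0.5·4.308 = 2.154

1 3.389 15.134 12.843
2 1.757 3.784 19.500
3 0.878 0.946 22.829
final: 22.829 2.154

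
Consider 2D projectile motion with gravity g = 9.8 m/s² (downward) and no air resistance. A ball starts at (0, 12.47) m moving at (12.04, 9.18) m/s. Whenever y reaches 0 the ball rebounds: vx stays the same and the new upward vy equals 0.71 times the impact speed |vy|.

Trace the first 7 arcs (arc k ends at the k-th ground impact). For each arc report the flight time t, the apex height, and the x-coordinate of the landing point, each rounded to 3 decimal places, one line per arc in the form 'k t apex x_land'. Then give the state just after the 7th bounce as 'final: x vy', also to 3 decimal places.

Arc 1: start y=12.470, vy=9.180 → t=2.787, apex=16.770, x_land=33.552, impact vy=-18.130
  bounce: vy ← 0.71·18.130 = 12.872
Arc 2: start y=0.000, vy=12.872 → t=2.627, apex=8.454, x_land=65.180, impact vy=-12.872
  bounce: vy ← 0.71·12.872 = 9.139
Arc 3: start y=0.000, vy=9.139 → t=1.865, apex=4.261, x_land=87.637, impact vy=-9.139
  bounce: vy ← 0.71·9.139 = 6.489
Arc 4: start y=0.000, vy=6.489 → t=1.324, apex=2.148, x_land=103.580, impact vy=-6.489
  bounce: vy ← 0.71·6.489 = 4.607
Arc 5: start y=0.000, vy=4.607 → t=0.940, apex=1.083, x_land=114.901, impact vy=-4.607
  bounce: vy ← 0.71·4.607 = 3.271
Arc 6: start y=0.000, vy=3.271 → t=0.668, apex=0.546, x_land=122.938, impact vy=-3.271
  bounce: vy ← 0.71·3.271 = 2.322
Arc 7: start y=0.000, vy=2.322 → t=0.474, apex=0.275, x_land=128.644, impact vy=-2.322
  bounce: vy ← 0.71·2.322 = 1.649

1 2.787 16.770 33.552
2 2.627 8.454 65.180
3 1.865 4.261 87.637
4 1.324 2.148 103.580
5 0.940 1.083 114.901
6 0.668 0.546 122.938
7 0.474 0.275 128.644
final: 128.644 1.649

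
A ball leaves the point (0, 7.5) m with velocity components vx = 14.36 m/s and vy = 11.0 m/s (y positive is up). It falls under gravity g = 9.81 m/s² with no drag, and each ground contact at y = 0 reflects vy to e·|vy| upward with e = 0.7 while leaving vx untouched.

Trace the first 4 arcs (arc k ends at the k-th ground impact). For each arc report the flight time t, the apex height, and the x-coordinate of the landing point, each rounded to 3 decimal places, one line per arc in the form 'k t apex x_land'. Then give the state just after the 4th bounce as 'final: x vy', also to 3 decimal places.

1 2.791 13.667 40.072
2 2.337 6.697 73.631
3 1.636 3.281 97.122
4 1.145 1.608 113.565
final: 113.565 3.932

Arc 1: start y=7.500, vy=11.000 → t=2.791, apex=13.667, x_land=40.072, impact vy=-16.375
  bounce: vy ← 0.7·16.375 = 11.463
Arc 2: start y=0.000, vy=11.463 → t=2.337, apex=6.697, x_land=73.631, impact vy=-11.463
  bounce: vy ← 0.7·11.463 = 8.024
Arc 3: start y=0.000, vy=8.024 → t=1.636, apex=3.281, x_land=97.122, impact vy=-8.024
  bounce: vy ← 0.7·8.024 = 5.617
Arc 4: start y=0.000, vy=5.617 → t=1.145, apex=1.608, x_land=113.565, impact vy=-5.617
  bounce: vy ← 0.7·5.617 = 3.932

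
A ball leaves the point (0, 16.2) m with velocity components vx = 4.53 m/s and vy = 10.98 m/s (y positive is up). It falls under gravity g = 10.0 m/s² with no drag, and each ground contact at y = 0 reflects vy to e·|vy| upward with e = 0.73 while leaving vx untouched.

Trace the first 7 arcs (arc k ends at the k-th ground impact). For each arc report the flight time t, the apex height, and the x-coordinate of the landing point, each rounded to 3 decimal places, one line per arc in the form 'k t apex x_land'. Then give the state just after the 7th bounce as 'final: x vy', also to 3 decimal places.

1 3.206 22.228 14.525
2 3.078 11.845 28.470
3 2.247 6.312 38.650
4 1.640 3.364 46.081
5 1.198 1.793 51.506
6 0.874 0.955 55.466
7 0.638 0.509 58.357
final: 58.357 2.329

Arc 1: start y=16.200, vy=10.980 → t=3.206, apex=22.228, x_land=14.525, impact vy=-21.085
  bounce: vy ← 0.73·21.085 = 15.392
Arc 2: start y=0.000, vy=15.392 → t=3.078, apex=11.845, x_land=28.470, impact vy=-15.392
  bounce: vy ← 0.73·15.392 = 11.236
Arc 3: start y=0.000, vy=11.236 → t=2.247, apex=6.312, x_land=38.650, impact vy=-11.236
  bounce: vy ← 0.73·11.236 = 8.202
Arc 4: start y=0.000, vy=8.202 → t=1.640, apex=3.364, x_land=46.081, impact vy=-8.202
  bounce: vy ← 0.73·8.202 = 5.988
Arc 5: start y=0.000, vy=5.988 → t=1.198, apex=1.793, x_land=51.506, impact vy=-5.988
  bounce: vy ← 0.73·5.988 = 4.371
Arc 6: start y=0.000, vy=4.371 → t=0.874, apex=0.955, x_land=55.466, impact vy=-4.371
  bounce: vy ← 0.73·4.371 = 3.191
Arc 7: start y=0.000, vy=3.191 → t=0.638, apex=0.509, x_land=58.357, impact vy=-3.191
  bounce: vy ← 0.73·3.191 = 2.329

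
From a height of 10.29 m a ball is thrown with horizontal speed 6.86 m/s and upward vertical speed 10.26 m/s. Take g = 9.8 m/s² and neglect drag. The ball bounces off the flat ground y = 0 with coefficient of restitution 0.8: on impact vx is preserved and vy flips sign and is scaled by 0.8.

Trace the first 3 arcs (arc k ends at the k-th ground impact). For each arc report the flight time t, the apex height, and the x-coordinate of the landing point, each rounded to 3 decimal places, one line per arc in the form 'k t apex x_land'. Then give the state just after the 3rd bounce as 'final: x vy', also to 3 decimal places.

1 2.835 15.661 19.446
2 2.860 10.023 39.068
3 2.288 6.415 54.766
final: 54.766 8.970

Arc 1: start y=10.290, vy=10.260 → t=2.835, apex=15.661, x_land=19.446, impact vy=-17.520
  bounce: vy ← 0.8·17.520 = 14.016
Arc 2: start y=0.000, vy=14.016 → t=2.860, apex=10.023, x_land=39.068, impact vy=-14.016
  bounce: vy ← 0.8·14.016 = 11.213
Arc 3: start y=0.000, vy=11.213 → t=2.288, apex=6.415, x_land=54.766, impact vy=-11.213
  bounce: vy ← 0.8·11.213 = 8.970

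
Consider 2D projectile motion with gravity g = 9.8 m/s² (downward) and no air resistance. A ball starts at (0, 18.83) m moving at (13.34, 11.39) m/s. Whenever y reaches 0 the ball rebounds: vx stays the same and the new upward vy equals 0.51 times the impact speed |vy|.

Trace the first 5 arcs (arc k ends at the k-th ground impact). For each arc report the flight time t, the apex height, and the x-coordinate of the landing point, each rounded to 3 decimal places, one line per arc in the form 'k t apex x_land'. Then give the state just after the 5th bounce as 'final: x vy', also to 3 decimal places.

1 3.441 25.449 45.906
2 2.325 6.619 76.915
3 1.186 1.722 92.730
4 0.605 0.448 100.795
5 0.308 0.116 104.909
final: 104.909 0.771

Arc 1: start y=18.830, vy=11.390 → t=3.441, apex=25.449, x_land=45.906, impact vy=-22.334
  bounce: vy ← 0.51·22.334 = 11.390
Arc 2: start y=0.000, vy=11.390 → t=2.325, apex=6.619, x_land=76.915, impact vy=-11.390
  bounce: vy ← 0.51·11.390 = 5.809
Arc 3: start y=0.000, vy=5.809 → t=1.186, apex=1.722, x_land=92.730, impact vy=-5.809
  bounce: vy ← 0.51·5.809 = 2.963
Arc 4: start y=0.000, vy=2.963 → t=0.605, apex=0.448, x_land=100.795, impact vy=-2.963
  bounce: vy ← 0.51·2.963 = 1.511
Arc 5: start y=0.000, vy=1.511 → t=0.308, apex=0.116, x_land=104.909, impact vy=-1.511
  bounce: vy ← 0.51·1.511 = 0.771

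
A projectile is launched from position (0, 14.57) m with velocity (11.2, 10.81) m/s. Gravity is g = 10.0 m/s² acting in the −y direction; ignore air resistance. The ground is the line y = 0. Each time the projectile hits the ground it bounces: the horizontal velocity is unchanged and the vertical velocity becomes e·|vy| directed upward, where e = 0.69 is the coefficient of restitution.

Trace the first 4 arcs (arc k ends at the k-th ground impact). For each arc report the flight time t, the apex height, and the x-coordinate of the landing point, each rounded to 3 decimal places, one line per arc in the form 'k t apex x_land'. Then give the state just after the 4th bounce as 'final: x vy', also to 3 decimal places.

1 3.102 20.413 34.737
2 2.788 9.719 65.967
3 1.924 4.627 87.515
4 1.328 2.203 102.383
final: 102.383 4.580

Arc 1: start y=14.570, vy=10.810 → t=3.102, apex=20.413, x_land=34.737, impact vy=-20.205
  bounce: vy ← 0.69·20.205 = 13.942
Arc 2: start y=0.000, vy=13.942 → t=2.788, apex=9.719, x_land=65.967, impact vy=-13.942
  bounce: vy ← 0.69·13.942 = 9.620
Arc 3: start y=0.000, vy=9.620 → t=1.924, apex=4.627, x_land=87.515, impact vy=-9.620
  bounce: vy ← 0.69·9.620 = 6.638
Arc 4: start y=0.000, vy=6.638 → t=1.328, apex=2.203, x_land=102.383, impact vy=-6.638
  bounce: vy ← 0.69·6.638 = 4.580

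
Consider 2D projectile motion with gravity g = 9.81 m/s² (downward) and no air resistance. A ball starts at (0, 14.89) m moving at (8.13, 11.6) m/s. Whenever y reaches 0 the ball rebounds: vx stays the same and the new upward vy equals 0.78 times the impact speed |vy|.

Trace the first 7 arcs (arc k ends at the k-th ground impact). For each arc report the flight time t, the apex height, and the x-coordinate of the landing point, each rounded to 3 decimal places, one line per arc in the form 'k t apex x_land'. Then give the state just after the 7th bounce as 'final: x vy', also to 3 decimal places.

1 3.288 21.748 26.733
2 3.285 13.232 53.439
3 2.562 8.050 74.269
4 1.999 4.898 90.517
5 1.559 2.980 103.191
6 1.216 1.813 113.076
7 0.948 1.103 120.786
final: 120.786 3.628

Arc 1: start y=14.890, vy=11.600 → t=3.288, apex=21.748, x_land=26.733, impact vy=-20.657
  bounce: vy ← 0.78·20.657 = 16.112
Arc 2: start y=0.000, vy=16.112 → t=3.285, apex=13.232, x_land=53.439, impact vy=-16.112
  bounce: vy ← 0.78·16.112 = 12.568
Arc 3: start y=0.000, vy=12.568 → t=2.562, apex=8.050, x_land=74.269, impact vy=-12.568
  bounce: vy ← 0.78·12.568 = 9.803
Arc 4: start y=0.000, vy=9.803 → t=1.999, apex=4.898, x_land=90.517, impact vy=-9.803
  bounce: vy ← 0.78·9.803 = 7.646
Arc 5: start y=0.000, vy=7.646 → t=1.559, apex=2.980, x_land=103.191, impact vy=-7.646
  bounce: vy ← 0.78·7.646 = 5.964
Arc 6: start y=0.000, vy=5.964 → t=1.216, apex=1.813, x_land=113.076, impact vy=-5.964
  bounce: vy ← 0.78·5.964 = 4.652
Arc 7: start y=0.000, vy=4.652 → t=0.948, apex=1.103, x_land=120.786, impact vy=-4.652
  bounce: vy ← 0.78·4.652 = 3.628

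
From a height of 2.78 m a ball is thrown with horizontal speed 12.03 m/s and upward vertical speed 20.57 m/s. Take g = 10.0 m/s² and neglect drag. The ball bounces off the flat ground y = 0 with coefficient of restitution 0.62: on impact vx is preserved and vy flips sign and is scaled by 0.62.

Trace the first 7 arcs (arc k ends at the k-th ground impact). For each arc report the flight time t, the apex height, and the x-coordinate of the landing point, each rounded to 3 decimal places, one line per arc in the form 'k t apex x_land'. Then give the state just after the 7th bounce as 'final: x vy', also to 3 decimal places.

Arc 1: start y=2.780, vy=20.570 → t=4.245, apex=23.936, x_land=51.067, impact vy=-21.880
  bounce: vy ← 0.62·21.880 = 13.565
Arc 2: start y=0.000, vy=13.565 → t=2.713, apex=9.201, x_land=83.706, impact vy=-13.565
  bounce: vy ← 0.62·13.565 = 8.411
Arc 3: start y=0.000, vy=8.411 → t=1.682, apex=3.537, x_land=103.941, impact vy=-8.411
  bounce: vy ← 0.62·8.411 = 5.215
Arc 4: start y=0.000, vy=5.215 → t=1.043, apex=1.360, x_land=116.488, impact vy=-5.215
  bounce: vy ← 0.62·5.215 = 3.233
Arc 5: start y=0.000, vy=3.233 → t=0.647, apex=0.523, x_land=124.266, impact vy=-3.233
  bounce: vy ← 0.62·3.233 = 2.004
Arc 6: start y=0.000, vy=2.004 → t=0.401, apex=0.201, x_land=129.089, impact vy=-2.004
  bounce: vy ← 0.62·2.004 = 1.243
Arc 7: start y=0.000, vy=1.243 → t=0.249, apex=0.077, x_land=132.079, impact vy=-1.243
  bounce: vy ← 0.62·1.243 = 0.771

1 4.245 23.936 51.067
2 2.713 9.201 83.706
3 1.682 3.537 103.941
4 1.043 1.360 116.488
5 0.647 0.523 124.266
6 0.401 0.201 129.089
7 0.249 0.077 132.079
final: 132.079 0.771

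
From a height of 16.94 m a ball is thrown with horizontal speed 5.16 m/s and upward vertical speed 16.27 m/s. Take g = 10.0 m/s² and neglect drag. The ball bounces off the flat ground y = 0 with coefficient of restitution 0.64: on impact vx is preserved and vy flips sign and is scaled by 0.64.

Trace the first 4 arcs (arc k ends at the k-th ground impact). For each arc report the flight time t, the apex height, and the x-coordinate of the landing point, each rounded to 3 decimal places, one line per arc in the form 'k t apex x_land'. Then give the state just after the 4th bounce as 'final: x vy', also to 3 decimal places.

Arc 1: start y=16.940, vy=16.270 → t=4.084, apex=30.176, x_land=21.072, impact vy=-24.566
  bounce: vy ← 0.64·24.566 = 15.723
Arc 2: start y=0.000, vy=15.723 → t=3.145, apex=12.360, x_land=37.297, impact vy=-15.723
  bounce: vy ← 0.64·15.723 = 10.062
Arc 3: start y=0.000, vy=10.062 → t=2.012, apex=5.063, x_land=47.682, impact vy=-10.062
  bounce: vy ← 0.64·10.062 = 6.440
Arc 4: start y=0.000, vy=6.440 → t=1.288, apex=2.074, x_land=54.328, impact vy=-6.440
  bounce: vy ← 0.64·6.440 = 4.122

1 4.084 30.176 21.072
2 3.145 12.360 37.297
3 2.012 5.063 47.682
4 1.288 2.074 54.328
final: 54.328 4.122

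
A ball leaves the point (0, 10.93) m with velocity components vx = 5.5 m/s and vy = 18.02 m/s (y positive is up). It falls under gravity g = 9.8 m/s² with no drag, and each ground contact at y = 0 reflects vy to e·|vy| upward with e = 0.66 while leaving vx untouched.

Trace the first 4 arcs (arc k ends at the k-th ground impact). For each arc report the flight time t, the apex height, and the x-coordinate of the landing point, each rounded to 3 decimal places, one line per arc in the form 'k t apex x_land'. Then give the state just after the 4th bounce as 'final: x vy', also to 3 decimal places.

1 4.208 27.497 23.142
2 3.127 11.978 40.340
3 2.064 5.218 51.691
4 1.362 2.273 59.183
final: 59.183 4.405

Arc 1: start y=10.930, vy=18.020 → t=4.208, apex=27.497, x_land=23.142, impact vy=-23.215
  bounce: vy ← 0.66·23.215 = 15.322
Arc 2: start y=0.000, vy=15.322 → t=3.127, apex=11.978, x_land=40.340, impact vy=-15.322
  bounce: vy ← 0.66·15.322 = 10.113
Arc 3: start y=0.000, vy=10.113 → t=2.064, apex=5.218, x_land=51.691, impact vy=-10.113
  bounce: vy ← 0.66·10.113 = 6.674
Arc 4: start y=0.000, vy=6.674 → t=1.362, apex=2.273, x_land=59.183, impact vy=-6.674
  bounce: vy ← 0.66·6.674 = 4.405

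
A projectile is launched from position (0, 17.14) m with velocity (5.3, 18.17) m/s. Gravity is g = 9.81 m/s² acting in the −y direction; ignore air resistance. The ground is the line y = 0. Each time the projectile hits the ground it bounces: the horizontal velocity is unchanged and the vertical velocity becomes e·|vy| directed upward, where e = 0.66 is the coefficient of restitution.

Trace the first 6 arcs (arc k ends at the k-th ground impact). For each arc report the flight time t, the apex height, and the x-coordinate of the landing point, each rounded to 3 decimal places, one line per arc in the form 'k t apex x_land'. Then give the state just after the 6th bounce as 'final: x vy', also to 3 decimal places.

1 4.484 33.967 23.764
2 3.474 14.796 42.174
3 2.293 6.445 54.325
4 1.513 2.808 62.344
5 0.999 1.223 67.637
6 0.659 0.533 71.130
final: 71.130 2.134

Arc 1: start y=17.140, vy=18.170 → t=4.484, apex=33.967, x_land=23.764, impact vy=-25.815
  bounce: vy ← 0.66·25.815 = 17.038
Arc 2: start y=0.000, vy=17.038 → t=3.474, apex=14.796, x_land=42.174, impact vy=-17.038
  bounce: vy ← 0.66·17.038 = 11.245
Arc 3: start y=0.000, vy=11.245 → t=2.293, apex=6.445, x_land=54.325, impact vy=-11.245
  bounce: vy ← 0.66·11.245 = 7.422
Arc 4: start y=0.000, vy=7.422 → t=1.513, apex=2.808, x_land=62.344, impact vy=-7.422
  bounce: vy ← 0.66·7.422 = 4.898
Arc 5: start y=0.000, vy=4.898 → t=0.999, apex=1.223, x_land=67.637, impact vy=-4.898
  bounce: vy ← 0.66·4.898 = 3.233
Arc 6: start y=0.000, vy=3.233 → t=0.659, apex=0.533, x_land=71.130, impact vy=-3.233
  bounce: vy ← 0.66·3.233 = 2.134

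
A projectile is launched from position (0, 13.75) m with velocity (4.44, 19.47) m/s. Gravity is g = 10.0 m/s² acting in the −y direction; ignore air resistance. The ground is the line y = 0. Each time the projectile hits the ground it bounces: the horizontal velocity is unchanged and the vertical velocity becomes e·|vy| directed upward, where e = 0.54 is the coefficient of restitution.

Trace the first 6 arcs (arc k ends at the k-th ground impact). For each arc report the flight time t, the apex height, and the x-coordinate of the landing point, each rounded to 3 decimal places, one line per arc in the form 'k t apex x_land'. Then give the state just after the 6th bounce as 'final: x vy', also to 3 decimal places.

1 4.505 32.704 20.000
2 2.762 9.536 32.264
3 1.492 2.781 38.886
4 0.805 0.811 42.462
5 0.435 0.236 44.393
6 0.235 0.069 45.436
final: 45.436 0.634

Arc 1: start y=13.750, vy=19.470 → t=4.505, apex=32.704, x_land=20.000, impact vy=-25.575
  bounce: vy ← 0.54·25.575 = 13.811
Arc 2: start y=0.000, vy=13.811 → t=2.762, apex=9.536, x_land=32.264, impact vy=-13.811
  bounce: vy ← 0.54·13.811 = 7.458
Arc 3: start y=0.000, vy=7.458 → t=1.492, apex=2.781, x_land=38.886, impact vy=-7.458
  bounce: vy ← 0.54·7.458 = 4.027
Arc 4: start y=0.000, vy=4.027 → t=0.805, apex=0.811, x_land=42.462, impact vy=-4.027
  bounce: vy ← 0.54·4.027 = 2.175
Arc 5: start y=0.000, vy=2.175 → t=0.435, apex=0.236, x_land=44.393, impact vy=-2.175
  bounce: vy ← 0.54·2.175 = 1.174
Arc 6: start y=0.000, vy=1.174 → t=0.235, apex=0.069, x_land=45.436, impact vy=-1.174
  bounce: vy ← 0.54·1.174 = 0.634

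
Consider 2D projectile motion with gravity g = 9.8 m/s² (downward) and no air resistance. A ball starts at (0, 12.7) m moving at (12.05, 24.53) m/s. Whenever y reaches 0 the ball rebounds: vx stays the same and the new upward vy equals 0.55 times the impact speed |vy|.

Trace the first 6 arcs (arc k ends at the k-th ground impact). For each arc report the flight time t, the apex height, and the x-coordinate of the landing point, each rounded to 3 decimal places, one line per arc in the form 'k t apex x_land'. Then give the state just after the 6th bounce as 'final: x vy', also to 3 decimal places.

1 5.479 43.400 66.024
2 3.274 13.129 105.472
3 1.801 3.971 127.169
4 0.990 1.201 139.102
5 0.545 0.363 145.665
6 0.300 0.110 149.275
final: 149.275 0.807

Arc 1: start y=12.700, vy=24.530 → t=5.479, apex=43.400, x_land=66.024, impact vy=-29.166
  bounce: vy ← 0.55·29.166 = 16.041
Arc 2: start y=0.000, vy=16.041 → t=3.274, apex=13.129, x_land=105.472, impact vy=-16.041
  bounce: vy ← 0.55·16.041 = 8.823
Arc 3: start y=0.000, vy=8.823 → t=1.801, apex=3.971, x_land=127.169, impact vy=-8.823
  bounce: vy ← 0.55·8.823 = 4.852
Arc 4: start y=0.000, vy=4.852 → t=0.990, apex=1.201, x_land=139.102, impact vy=-4.852
  bounce: vy ← 0.55·4.852 = 2.669
Arc 5: start y=0.000, vy=2.669 → t=0.545, apex=0.363, x_land=145.665, impact vy=-2.669
  bounce: vy ← 0.55·2.669 = 1.468
Arc 6: start y=0.000, vy=1.468 → t=0.300, apex=0.110, x_land=149.275, impact vy=-1.468
  bounce: vy ← 0.55·1.468 = 0.807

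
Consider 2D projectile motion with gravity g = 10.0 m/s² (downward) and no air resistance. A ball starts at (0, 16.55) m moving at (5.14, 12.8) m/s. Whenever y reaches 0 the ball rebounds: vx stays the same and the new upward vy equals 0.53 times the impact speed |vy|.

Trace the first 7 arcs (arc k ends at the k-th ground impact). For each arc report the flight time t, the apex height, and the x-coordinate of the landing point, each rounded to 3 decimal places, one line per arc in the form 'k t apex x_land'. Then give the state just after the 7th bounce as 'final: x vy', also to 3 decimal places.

1 3.504 24.742 18.013
2 2.358 6.950 30.133
3 1.250 1.952 36.557
4 0.662 0.548 39.961
5 0.351 0.154 41.766
6 0.186 0.043 42.722
7 0.099 0.012 43.229
final: 43.229 0.261

Arc 1: start y=16.550, vy=12.800 → t=3.504, apex=24.742, x_land=18.013, impact vy=-22.245
  bounce: vy ← 0.53·22.245 = 11.790
Arc 2: start y=0.000, vy=11.790 → t=2.358, apex=6.950, x_land=30.133, impact vy=-11.790
  bounce: vy ← 0.53·11.790 = 6.249
Arc 3: start y=0.000, vy=6.249 → t=1.250, apex=1.952, x_land=36.557, impact vy=-6.249
  bounce: vy ← 0.53·6.249 = 3.312
Arc 4: start y=0.000, vy=3.312 → t=0.662, apex=0.548, x_land=39.961, impact vy=-3.312
  bounce: vy ← 0.53·3.312 = 1.755
Arc 5: start y=0.000, vy=1.755 → t=0.351, apex=0.154, x_land=41.766, impact vy=-1.755
  bounce: vy ← 0.53·1.755 = 0.930
Arc 6: start y=0.000, vy=0.930 → t=0.186, apex=0.043, x_land=42.722, impact vy=-0.930
  bounce: vy ← 0.53·0.930 = 0.493
Arc 7: start y=0.000, vy=0.493 → t=0.099, apex=0.012, x_land=43.229, impact vy=-0.493
  bounce: vy ← 0.53·0.493 = 0.261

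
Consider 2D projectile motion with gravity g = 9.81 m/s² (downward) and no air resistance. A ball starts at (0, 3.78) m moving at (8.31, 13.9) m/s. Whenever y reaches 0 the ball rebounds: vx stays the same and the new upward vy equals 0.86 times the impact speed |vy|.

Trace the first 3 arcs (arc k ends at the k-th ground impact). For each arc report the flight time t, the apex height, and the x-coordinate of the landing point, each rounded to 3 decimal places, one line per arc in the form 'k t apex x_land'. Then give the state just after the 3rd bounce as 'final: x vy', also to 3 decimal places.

1 3.084 13.628 25.626
2 2.867 10.079 49.450
3 2.466 7.454 69.939
final: 69.939 10.401

Arc 1: start y=3.780, vy=13.900 → t=3.084, apex=13.628, x_land=25.626, impact vy=-16.352
  bounce: vy ← 0.86·16.352 = 14.062
Arc 2: start y=0.000, vy=14.062 → t=2.867, apex=10.079, x_land=49.450, impact vy=-14.062
  bounce: vy ← 0.86·14.062 = 12.094
Arc 3: start y=0.000, vy=12.094 → t=2.466, apex=7.454, x_land=69.939, impact vy=-12.094
  bounce: vy ← 0.86·12.094 = 10.401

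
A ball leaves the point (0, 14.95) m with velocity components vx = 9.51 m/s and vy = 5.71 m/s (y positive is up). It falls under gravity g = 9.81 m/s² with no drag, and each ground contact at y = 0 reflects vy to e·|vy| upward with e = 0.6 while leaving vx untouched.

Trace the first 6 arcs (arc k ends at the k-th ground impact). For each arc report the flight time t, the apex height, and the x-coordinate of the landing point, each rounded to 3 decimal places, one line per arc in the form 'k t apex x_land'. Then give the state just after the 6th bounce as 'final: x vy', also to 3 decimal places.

Arc 1: start y=14.950, vy=5.710 → t=2.422, apex=16.612, x_land=23.037, impact vy=-18.053
  bounce: vy ← 0.6·18.053 = 10.832
Arc 2: start y=0.000, vy=10.832 → t=2.208, apex=5.980, x_land=44.038, impact vy=-10.832
  bounce: vy ← 0.6·10.832 = 6.499
Arc 3: start y=0.000, vy=6.499 → t=1.325, apex=2.153, x_land=56.639, impact vy=-6.499
  bounce: vy ← 0.6·6.499 = 3.900
Arc 4: start y=0.000, vy=3.900 → t=0.795, apex=0.775, x_land=64.200, impact vy=-3.900
  bounce: vy ← 0.6·3.900 = 2.340
Arc 5: start y=0.000, vy=2.340 → t=0.477, apex=0.279, x_land=68.736, impact vy=-2.340
  bounce: vy ← 0.6·2.340 = 1.404
Arc 6: start y=0.000, vy=1.404 → t=0.286, apex=0.100, x_land=71.458, impact vy=-1.404
  bounce: vy ← 0.6·1.404 = 0.842

1 2.422 16.612 23.037
2 2.208 5.980 44.038
3 1.325 2.153 56.639
4 0.795 0.775 64.200
5 0.477 0.279 68.736
6 0.286 0.100 71.458
final: 71.458 0.842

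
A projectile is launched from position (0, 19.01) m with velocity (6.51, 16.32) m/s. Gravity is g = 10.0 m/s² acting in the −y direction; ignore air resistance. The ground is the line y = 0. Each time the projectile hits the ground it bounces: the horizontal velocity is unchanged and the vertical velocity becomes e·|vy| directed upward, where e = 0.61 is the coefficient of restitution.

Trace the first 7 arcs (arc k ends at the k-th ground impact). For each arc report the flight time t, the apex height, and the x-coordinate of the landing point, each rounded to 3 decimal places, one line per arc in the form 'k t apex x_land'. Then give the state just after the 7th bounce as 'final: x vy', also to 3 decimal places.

Arc 1: start y=19.010, vy=16.320 → t=4.175, apex=32.327, x_land=27.177, impact vy=-25.427
  bounce: vy ← 0.61·25.427 = 15.511
Arc 2: start y=0.000, vy=15.511 → t=3.102, apex=12.029, x_land=47.372, impact vy=-15.511
  bounce: vy ← 0.61·15.511 = 9.461
Arc 3: start y=0.000, vy=9.461 → t=1.892, apex=4.476, x_land=59.691, impact vy=-9.461
  bounce: vy ← 0.61·9.461 = 5.771
Arc 4: start y=0.000, vy=5.771 → t=1.154, apex=1.666, x_land=67.206, impact vy=-5.771
  bounce: vy ← 0.61·5.771 = 3.521
Arc 5: start y=0.000, vy=3.521 → t=0.704, apex=0.620, x_land=71.789, impact vy=-3.521
  bounce: vy ← 0.61·3.521 = 2.148
Arc 6: start y=0.000, vy=2.148 → t=0.430, apex=0.231, x_land=74.585, impact vy=-2.148
  bounce: vy ← 0.61·2.148 = 1.310
Arc 7: start y=0.000, vy=1.310 → t=0.262, apex=0.086, x_land=76.291, impact vy=-1.310
  bounce: vy ← 0.61·1.310 = 0.799

1 4.175 32.327 27.177
2 3.102 12.029 47.372
3 1.892 4.476 59.691
4 1.154 1.666 67.206
5 0.704 0.620 71.789
6 0.430 0.231 74.585
7 0.262 0.086 76.291
final: 76.291 0.799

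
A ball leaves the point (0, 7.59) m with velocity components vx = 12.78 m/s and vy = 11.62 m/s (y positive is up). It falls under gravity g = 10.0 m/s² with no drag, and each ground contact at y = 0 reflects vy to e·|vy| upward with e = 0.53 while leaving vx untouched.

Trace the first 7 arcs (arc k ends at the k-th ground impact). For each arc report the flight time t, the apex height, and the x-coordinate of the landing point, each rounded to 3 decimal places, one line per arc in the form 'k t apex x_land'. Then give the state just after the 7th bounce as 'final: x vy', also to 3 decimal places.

Arc 1: start y=7.590, vy=11.620 → t=2.856, apex=14.341, x_land=36.494, impact vy=-16.936
  bounce: vy ← 0.53·16.936 = 8.976
Arc 2: start y=0.000, vy=8.976 → t=1.795, apex=4.028, x_land=59.437, impact vy=-8.976
  bounce: vy ← 0.53·8.976 = 4.757
Arc 3: start y=0.000, vy=4.757 → t=0.951, apex=1.132, x_land=71.597, impact vy=-4.757
  bounce: vy ← 0.53·4.757 = 2.521
Arc 4: start y=0.000, vy=2.521 → t=0.504, apex=0.318, x_land=78.041, impact vy=-2.521
  bounce: vy ← 0.53·2.521 = 1.336
Arc 5: start y=0.000, vy=1.336 → t=0.267, apex=0.089, x_land=81.457, impact vy=-1.336
  bounce: vy ← 0.53·1.336 = 0.708
Arc 6: start y=0.000, vy=0.708 → t=0.142, apex=0.025, x_land=83.267, impact vy=-0.708
  bounce: vy ← 0.53·0.708 = 0.375
Arc 7: start y=0.000, vy=0.375 → t=0.075, apex=0.007, x_land=84.227, impact vy=-0.375
  bounce: vy ← 0.53·0.375 = 0.199

1 2.856 14.341 36.494
2 1.795 4.028 59.437
3 0.951 1.132 71.597
4 0.504 0.318 78.041
5 0.267 0.089 81.457
6 0.142 0.025 83.267
7 0.075 0.007 84.227
final: 84.227 0.199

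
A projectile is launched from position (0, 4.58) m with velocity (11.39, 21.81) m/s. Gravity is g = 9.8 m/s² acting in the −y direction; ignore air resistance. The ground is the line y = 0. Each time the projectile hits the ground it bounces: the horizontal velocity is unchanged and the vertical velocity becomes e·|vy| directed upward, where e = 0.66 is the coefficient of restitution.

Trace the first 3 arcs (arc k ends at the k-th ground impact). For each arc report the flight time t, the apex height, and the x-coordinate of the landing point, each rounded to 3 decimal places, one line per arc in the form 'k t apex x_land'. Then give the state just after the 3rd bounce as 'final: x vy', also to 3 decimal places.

Arc 1: start y=4.580, vy=21.810 → t=4.652, apex=28.849, x_land=52.986, impact vy=-23.779
  bounce: vy ← 0.66·23.779 = 15.694
Arc 2: start y=0.000, vy=15.694 → t=3.203, apex=12.567, x_land=89.467, impact vy=-15.694
  bounce: vy ← 0.66·15.694 = 10.358
Arc 3: start y=0.000, vy=10.358 → t=2.114, apex=5.474, x_land=113.544, impact vy=-10.358
  bounce: vy ← 0.66·10.358 = 6.836

1 4.652 28.849 52.986
2 3.203 12.567 89.467
3 2.114 5.474 113.544
final: 113.544 6.836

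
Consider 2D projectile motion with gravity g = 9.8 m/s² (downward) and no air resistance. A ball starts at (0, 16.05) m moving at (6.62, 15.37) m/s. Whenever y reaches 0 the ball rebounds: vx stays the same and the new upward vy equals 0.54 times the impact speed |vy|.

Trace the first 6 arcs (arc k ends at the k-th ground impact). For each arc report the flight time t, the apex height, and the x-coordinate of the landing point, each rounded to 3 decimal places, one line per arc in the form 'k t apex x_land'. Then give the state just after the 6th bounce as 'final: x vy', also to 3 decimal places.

1 3.963 28.103 26.236
2 2.586 8.195 43.359
3 1.397 2.390 52.605
4 0.754 0.697 57.597
5 0.407 0.203 60.294
6 0.220 0.059 61.750
final: 61.750 0.582

Arc 1: start y=16.050, vy=15.370 → t=3.963, apex=28.103, x_land=26.236, impact vy=-23.469
  bounce: vy ← 0.54·23.469 = 12.674
Arc 2: start y=0.000, vy=12.674 → t=2.586, apex=8.195, x_land=43.359, impact vy=-12.674
  bounce: vy ← 0.54·12.674 = 6.844
Arc 3: start y=0.000, vy=6.844 → t=1.397, apex=2.390, x_land=52.605, impact vy=-6.844
  bounce: vy ← 0.54·6.844 = 3.696
Arc 4: start y=0.000, vy=3.696 → t=0.754, apex=0.697, x_land=57.597, impact vy=-3.696
  bounce: vy ← 0.54·3.696 = 1.996
Arc 5: start y=0.000, vy=1.996 → t=0.407, apex=0.203, x_land=60.294, impact vy=-1.996
  bounce: vy ← 0.54·1.996 = 1.078
Arc 6: start y=0.000, vy=1.078 → t=0.220, apex=0.059, x_land=61.750, impact vy=-1.078
  bounce: vy ← 0.54·1.078 = 0.582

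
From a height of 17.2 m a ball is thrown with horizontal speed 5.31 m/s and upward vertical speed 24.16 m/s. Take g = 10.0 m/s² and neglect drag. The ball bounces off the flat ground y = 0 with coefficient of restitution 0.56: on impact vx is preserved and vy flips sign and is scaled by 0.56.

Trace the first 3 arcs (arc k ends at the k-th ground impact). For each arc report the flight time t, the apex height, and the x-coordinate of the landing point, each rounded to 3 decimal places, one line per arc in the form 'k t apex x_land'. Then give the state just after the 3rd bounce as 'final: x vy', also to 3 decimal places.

1 5.462 46.385 29.002
2 3.411 14.546 47.116
3 1.910 4.562 57.260
final: 57.260 5.349

Arc 1: start y=17.200, vy=24.160 → t=5.462, apex=46.385, x_land=29.002, impact vy=-30.458
  bounce: vy ← 0.56·30.458 = 17.057
Arc 2: start y=0.000, vy=17.057 → t=3.411, apex=14.546, x_land=47.116, impact vy=-17.057
  bounce: vy ← 0.56·17.057 = 9.552
Arc 3: start y=0.000, vy=9.552 → t=1.910, apex=4.562, x_land=57.260, impact vy=-9.552
  bounce: vy ← 0.56·9.552 = 5.349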